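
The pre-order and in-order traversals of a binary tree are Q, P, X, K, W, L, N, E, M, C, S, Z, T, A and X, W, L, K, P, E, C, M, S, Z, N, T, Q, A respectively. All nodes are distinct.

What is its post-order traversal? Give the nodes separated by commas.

L, W, K, X, C, Z, S, M, E, T, N, P, A, Q

The first element of pre-order is the root; it splits in-order into left and right subtrees.
Root Q: left subtree has 12 nodes {X, W, L, K, P, E, C, M, S, Z, N, T}, right has 1 {A}.
  Root P: left subtree has 4 nodes {X, W, L, K}, right has 7 {E, C, M, S, Z, N, T}.
    Root X: left subtree has 0 nodes { }, right has 3 {W, L, K}.
      Root K: left subtree has 2 nodes {W, L}, right has 0 { }.
        Root W: left subtree has 0 nodes { }, right has 1 {L}.
    Root N: left subtree has 5 nodes {E, C, M, S, Z}, right has 1 {T}.
      Root E: left subtree has 0 nodes { }, right has 4 {C, M, S, Z}.
        Root M: left subtree has 1 node {C}, right has 2 {S, Z}.
          Root S: left subtree has 0 nodes { }, right has 1 {Z}.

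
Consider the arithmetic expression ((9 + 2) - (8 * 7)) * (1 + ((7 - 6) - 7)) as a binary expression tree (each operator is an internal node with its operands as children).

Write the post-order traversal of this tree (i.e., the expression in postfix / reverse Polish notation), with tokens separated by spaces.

9 2 + 8 7 * - 1 7 6 - 7 - + *

Post-order on an expression tree gives postfix notation: for each operator, emit left operand, right operand, then the operator.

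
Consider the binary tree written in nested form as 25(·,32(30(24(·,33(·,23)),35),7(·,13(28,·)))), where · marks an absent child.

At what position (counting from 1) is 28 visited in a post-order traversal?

Post-order visits the left subtree, then the right subtree, then the node.
At 25: no left child.
At 25: go right to 32.
  At 32: go left to 30.
    At 30: go left to 24.
      At 24: no left child.
      At 24: go right to 33.
        At 33: no left child.
        At 33: go right to 23.
          23 is a leaf — visit 23.
        Visit 33.
      Visit 24.
    At 30: go right to 35.
      35 is a leaf — visit 35.
    Visit 30.
  At 32: go right to 7.
    At 7: no left child.
    At 7: go right to 13.
      At 13: go left to 28.
        28 is a leaf — visit 28.
      At 13: no right child.
      Visit 13.
    Visit 7.
  Visit 32.
Visit 25.
Full post-order sequence: 23, 33, 24, 35, 30, 28, 13, 7, 32, 25.

6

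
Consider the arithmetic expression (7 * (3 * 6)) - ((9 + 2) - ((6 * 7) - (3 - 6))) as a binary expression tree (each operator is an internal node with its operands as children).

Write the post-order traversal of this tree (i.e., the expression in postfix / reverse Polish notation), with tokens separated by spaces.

Post-order on an expression tree gives postfix notation: for each operator, emit left operand, right operand, then the operator.

7 3 6 * * 9 2 + 6 7 * 3 6 - - - -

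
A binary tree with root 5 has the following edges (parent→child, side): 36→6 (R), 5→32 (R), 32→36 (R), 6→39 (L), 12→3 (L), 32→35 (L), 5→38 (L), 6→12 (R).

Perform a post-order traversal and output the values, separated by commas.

Post-order visits the left subtree, then the right subtree, then the node.
At 5: go left to 38.
  38 is a leaf — visit 38.
At 5: go right to 32.
  At 32: go left to 35.
    35 is a leaf — visit 35.
  At 32: go right to 36.
    At 36: no left child.
    At 36: go right to 6.
      At 6: go left to 39.
        39 is a leaf — visit 39.
      At 6: go right to 12.
        At 12: go left to 3.
          3 is a leaf — visit 3.
        At 12: no right child.
        Visit 12.
      Visit 6.
    Visit 36.
  Visit 32.
Visit 5.

38, 35, 39, 3, 12, 6, 36, 32, 5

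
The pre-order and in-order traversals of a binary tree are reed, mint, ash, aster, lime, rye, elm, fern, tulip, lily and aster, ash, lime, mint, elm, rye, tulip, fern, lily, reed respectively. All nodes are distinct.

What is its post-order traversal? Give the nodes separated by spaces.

aster lime ash elm tulip lily fern rye mint reed

The first element of pre-order is the root; it splits in-order into left and right subtrees.
Root reed: left subtree has 9 nodes {aster, ash, lime, mint, elm, rye, tulip, fern, lily}, right has 0 { }.
  Root mint: left subtree has 3 nodes {aster, ash, lime}, right has 5 {elm, rye, tulip, fern, lily}.
    Root ash: left subtree has 1 node {aster}, right has 1 {lime}.
    Root rye: left subtree has 1 node {elm}, right has 3 {tulip, fern, lily}.
      Root fern: left subtree has 1 node {tulip}, right has 1 {lily}.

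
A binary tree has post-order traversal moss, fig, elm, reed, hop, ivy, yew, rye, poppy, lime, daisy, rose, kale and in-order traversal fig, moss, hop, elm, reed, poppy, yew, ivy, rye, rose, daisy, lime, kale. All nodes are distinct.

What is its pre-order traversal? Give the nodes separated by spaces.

kale rose poppy hop fig moss reed elm rye yew ivy daisy lime

The last element of post-order is the root; it splits in-order into left and right subtrees.
Root kale: left subtree has 12 nodes {fig, moss, hop, elm, reed, poppy, yew, ivy, rye, rose, daisy, lime}, right has 0 { }.
  Root rose: left subtree has 9 nodes {fig, moss, hop, elm, reed, poppy, yew, ivy, rye}, right has 2 {daisy, lime}.
    Root poppy: left subtree has 5 nodes {fig, moss, hop, elm, reed}, right has 3 {yew, ivy, rye}.
      Root hop: left subtree has 2 nodes {fig, moss}, right has 2 {elm, reed}.
        Root fig: left subtree has 0 nodes { }, right has 1 {moss}.
        Root reed: left subtree has 1 node {elm}, right has 0 { }.
      Root rye: left subtree has 2 nodes {yew, ivy}, right has 0 { }.
        Root yew: left subtree has 0 nodes { }, right has 1 {ivy}.
    Root daisy: left subtree has 0 nodes { }, right has 1 {lime}.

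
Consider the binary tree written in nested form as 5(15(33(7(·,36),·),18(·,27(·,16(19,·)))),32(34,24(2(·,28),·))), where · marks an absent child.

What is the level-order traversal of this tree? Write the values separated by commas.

5, 15, 32, 33, 18, 34, 24, 7, 27, 2, 36, 16, 28, 19

Level-order visits nodes level by level from the root, left to right within each level.
Level 0: 5
Level 1: 15, 32
Level 2: 33, 18, 34, 24
Level 3: 7, 27, 2
Level 4: 36, 16, 28
Level 5: 19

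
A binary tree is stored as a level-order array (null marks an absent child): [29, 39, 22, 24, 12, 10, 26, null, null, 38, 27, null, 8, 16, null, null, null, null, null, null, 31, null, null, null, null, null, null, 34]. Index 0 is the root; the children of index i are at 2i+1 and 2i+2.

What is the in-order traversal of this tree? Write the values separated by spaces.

In-order visits the left subtree, then the node, then the right subtree.
At 29: go left to 39.
  At 39: go left to 24.
    24 is a leaf — visit 24.
  Visit 39.
  At 39: go right to 12.
    At 12: go left to 38.
      At 38: no left child.
      Visit 38.
      At 38: go right to 31.
        31 is a leaf — visit 31.
    Visit 12.
    At 12: go right to 27.
      27 is a leaf — visit 27.
Visit 29.
At 29: go right to 22.
  At 22: go left to 10.
    At 10: no left child.
    Visit 10.
    At 10: go right to 8.
      8 is a leaf — visit 8.
  Visit 22.
  At 22: go right to 26.
    At 26: go left to 16.
      At 16: go left to 34.
        34 is a leaf — visit 34.
      Visit 16.
      At 16: no right child.
    Visit 26.
    At 26: no right child.

24 39 38 31 12 27 29 10 8 22 34 16 26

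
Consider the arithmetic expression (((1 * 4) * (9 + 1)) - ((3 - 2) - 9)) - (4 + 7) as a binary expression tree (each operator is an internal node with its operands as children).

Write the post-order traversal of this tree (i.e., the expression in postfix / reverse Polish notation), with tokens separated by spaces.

Post-order on an expression tree gives postfix notation: for each operator, emit left operand, right operand, then the operator.

1 4 * 9 1 + * 3 2 - 9 - - 4 7 + -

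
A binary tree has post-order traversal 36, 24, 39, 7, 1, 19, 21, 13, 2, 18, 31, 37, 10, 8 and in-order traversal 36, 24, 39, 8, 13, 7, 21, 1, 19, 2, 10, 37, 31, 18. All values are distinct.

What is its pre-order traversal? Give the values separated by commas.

The last element of post-order is the root; it splits in-order into left and right subtrees.
Root 8: left subtree has 3 nodes {36, 24, 39}, right has 10 {13, 7, 21, 1, 19, 2, 10, 37, 31, 18}.
  Root 39: left subtree has 2 nodes {36, 24}, right has 0 { }.
    Root 24: left subtree has 1 node {36}, right has 0 { }.
  Root 10: left subtree has 6 nodes {13, 7, 21, 1, 19, 2}, right has 3 {37, 31, 18}.
    Root 2: left subtree has 5 nodes {13, 7, 21, 1, 19}, right has 0 { }.
      Root 13: left subtree has 0 nodes { }, right has 4 {7, 21, 1, 19}.
        Root 21: left subtree has 1 node {7}, right has 2 {1, 19}.
          Root 19: left subtree has 1 node {1}, right has 0 { }.
    Root 37: left subtree has 0 nodes { }, right has 2 {31, 18}.
      Root 31: left subtree has 0 nodes { }, right has 1 {18}.

8, 39, 24, 36, 10, 2, 13, 21, 7, 19, 1, 37, 31, 18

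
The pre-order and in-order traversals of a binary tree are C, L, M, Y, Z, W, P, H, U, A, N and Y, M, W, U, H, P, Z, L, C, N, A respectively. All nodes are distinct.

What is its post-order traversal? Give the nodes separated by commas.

The first element of pre-order is the root; it splits in-order into left and right subtrees.
Root C: left subtree has 8 nodes {Y, M, W, U, H, P, Z, L}, right has 2 {N, A}.
  Root L: left subtree has 7 nodes {Y, M, W, U, H, P, Z}, right has 0 { }.
    Root M: left subtree has 1 node {Y}, right has 5 {W, U, H, P, Z}.
      Root Z: left subtree has 4 nodes {W, U, H, P}, right has 0 { }.
        Root W: left subtree has 0 nodes { }, right has 3 {U, H, P}.
          Root P: left subtree has 2 nodes {U, H}, right has 0 { }.
            Root H: left subtree has 1 node {U}, right has 0 { }.
  Root A: left subtree has 1 node {N}, right has 0 { }.

Y, U, H, P, W, Z, M, L, N, A, C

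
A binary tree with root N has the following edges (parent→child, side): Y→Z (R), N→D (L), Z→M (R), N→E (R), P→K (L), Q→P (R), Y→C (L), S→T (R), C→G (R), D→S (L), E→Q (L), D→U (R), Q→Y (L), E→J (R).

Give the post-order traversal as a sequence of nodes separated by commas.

Post-order visits the left subtree, then the right subtree, then the node.
At N: go left to D.
  At D: go left to S.
    At S: no left child.
    At S: go right to T.
      T is a leaf — visit T.
    Visit S.
  At D: go right to U.
    U is a leaf — visit U.
  Visit D.
At N: go right to E.
  At E: go left to Q.
    At Q: go left to Y.
      At Y: go left to C.
        At C: no left child.
        At C: go right to G.
          G is a leaf — visit G.
        Visit C.
      At Y: go right to Z.
        At Z: no left child.
        At Z: go right to M.
          M is a leaf — visit M.
        Visit Z.
      Visit Y.
    At Q: go right to P.
      At P: go left to K.
        K is a leaf — visit K.
      At P: no right child.
      Visit P.
    Visit Q.
  At E: go right to J.
    J is a leaf — visit J.
  Visit E.
Visit N.

T, S, U, D, G, C, M, Z, Y, K, P, Q, J, E, N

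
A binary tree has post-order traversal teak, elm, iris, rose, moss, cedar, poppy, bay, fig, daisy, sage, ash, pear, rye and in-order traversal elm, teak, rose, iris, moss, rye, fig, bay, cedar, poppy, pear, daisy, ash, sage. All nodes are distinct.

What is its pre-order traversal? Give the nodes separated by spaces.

rye moss rose elm teak iris pear fig bay poppy cedar ash daisy sage

The last element of post-order is the root; it splits in-order into left and right subtrees.
Root rye: left subtree has 5 nodes {elm, teak, rose, iris, moss}, right has 8 {fig, bay, cedar, poppy, pear, daisy, ash, sage}.
  Root moss: left subtree has 4 nodes {elm, teak, rose, iris}, right has 0 { }.
    Root rose: left subtree has 2 nodes {elm, teak}, right has 1 {iris}.
      Root elm: left subtree has 0 nodes { }, right has 1 {teak}.
  Root pear: left subtree has 4 nodes {fig, bay, cedar, poppy}, right has 3 {daisy, ash, sage}.
    Root fig: left subtree has 0 nodes { }, right has 3 {bay, cedar, poppy}.
      Root bay: left subtree has 0 nodes { }, right has 2 {cedar, poppy}.
        Root poppy: left subtree has 1 node {cedar}, right has 0 { }.
    Root ash: left subtree has 1 node {daisy}, right has 1 {sage}.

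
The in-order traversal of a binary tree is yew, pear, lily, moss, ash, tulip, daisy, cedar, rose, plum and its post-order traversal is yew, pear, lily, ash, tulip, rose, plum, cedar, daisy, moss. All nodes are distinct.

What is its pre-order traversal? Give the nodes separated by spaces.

The last element of post-order is the root; it splits in-order into left and right subtrees.
Root moss: left subtree has 3 nodes {yew, pear, lily}, right has 6 {ash, tulip, daisy, cedar, rose, plum}.
  Root lily: left subtree has 2 nodes {yew, pear}, right has 0 { }.
    Root pear: left subtree has 1 node {yew}, right has 0 { }.
  Root daisy: left subtree has 2 nodes {ash, tulip}, right has 3 {cedar, rose, plum}.
    Root tulip: left subtree has 1 node {ash}, right has 0 { }.
    Root cedar: left subtree has 0 nodes { }, right has 2 {rose, plum}.
      Root plum: left subtree has 1 node {rose}, right has 0 { }.

moss lily pear yew daisy tulip ash cedar plum rose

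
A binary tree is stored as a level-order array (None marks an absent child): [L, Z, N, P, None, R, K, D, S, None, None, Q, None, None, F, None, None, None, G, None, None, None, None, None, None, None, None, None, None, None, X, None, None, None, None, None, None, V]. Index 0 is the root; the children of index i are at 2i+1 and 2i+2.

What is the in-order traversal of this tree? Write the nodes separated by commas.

D, P, S, V, G, Z, L, Q, R, N, K, F, X

In-order visits the left subtree, then the node, then the right subtree.
At L: go left to Z.
  At Z: go left to P.
    At P: go left to D.
      D is a leaf — visit D.
    Visit P.
    At P: go right to S.
      At S: no left child.
      Visit S.
      At S: go right to G.
        At G: go left to V.
          V is a leaf — visit V.
        Visit G.
        At G: no right child.
  Visit Z.
  At Z: no right child.
Visit L.
At L: go right to N.
  At N: go left to R.
    At R: go left to Q.
      Q is a leaf — visit Q.
    Visit R.
    At R: no right child.
  Visit N.
  At N: go right to K.
    At K: no left child.
    Visit K.
    At K: go right to F.
      At F: no left child.
      Visit F.
      At F: go right to X.
        X is a leaf — visit X.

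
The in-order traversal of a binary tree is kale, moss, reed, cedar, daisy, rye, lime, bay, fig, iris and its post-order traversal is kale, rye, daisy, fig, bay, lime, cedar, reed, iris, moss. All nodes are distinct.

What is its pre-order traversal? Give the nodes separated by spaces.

moss kale iris reed cedar lime daisy rye bay fig

The last element of post-order is the root; it splits in-order into left and right subtrees.
Root moss: left subtree has 1 node {kale}, right has 8 {reed, cedar, daisy, rye, lime, bay, fig, iris}.
  Root iris: left subtree has 7 nodes {reed, cedar, daisy, rye, lime, bay, fig}, right has 0 { }.
    Root reed: left subtree has 0 nodes { }, right has 6 {cedar, daisy, rye, lime, bay, fig}.
      Root cedar: left subtree has 0 nodes { }, right has 5 {daisy, rye, lime, bay, fig}.
        Root lime: left subtree has 2 nodes {daisy, rye}, right has 2 {bay, fig}.
          Root daisy: left subtree has 0 nodes { }, right has 1 {rye}.
          Root bay: left subtree has 0 nodes { }, right has 1 {fig}.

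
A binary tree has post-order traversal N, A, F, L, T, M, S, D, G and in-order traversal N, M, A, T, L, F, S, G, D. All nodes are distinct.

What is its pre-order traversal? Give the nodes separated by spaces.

The last element of post-order is the root; it splits in-order into left and right subtrees.
Root G: left subtree has 7 nodes {N, M, A, T, L, F, S}, right has 1 {D}.
  Root S: left subtree has 6 nodes {N, M, A, T, L, F}, right has 0 { }.
    Root M: left subtree has 1 node {N}, right has 4 {A, T, L, F}.
      Root T: left subtree has 1 node {A}, right has 2 {L, F}.
        Root L: left subtree has 0 nodes { }, right has 1 {F}.

G S M N T A L F D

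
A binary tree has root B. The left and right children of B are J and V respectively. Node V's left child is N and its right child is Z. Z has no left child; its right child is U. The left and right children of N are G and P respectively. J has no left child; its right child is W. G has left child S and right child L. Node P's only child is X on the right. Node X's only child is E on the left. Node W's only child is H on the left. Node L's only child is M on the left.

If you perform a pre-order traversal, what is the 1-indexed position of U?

15

Pre-order visits the node, then its left subtree, then its right subtree.
Visit B.
At B: go left to J.
  Visit J.
  At J: no left child.
  At J: go right to W.
    Visit W.
    At W: go left to H.
      H is a leaf — visit H.
    At W: no right child.
At B: go right to V.
  Visit V.
  At V: go left to N.
    Visit N.
    At N: go left to G.
      Visit G.
      At G: go left to S.
        S is a leaf — visit S.
      At G: go right to L.
        Visit L.
        At L: go left to M.
          M is a leaf — visit M.
        At L: no right child.
    At N: go right to P.
      Visit P.
      At P: no left child.
      At P: go right to X.
        Visit X.
        At X: go left to E.
          E is a leaf — visit E.
        At X: no right child.
  At V: go right to Z.
    Visit Z.
    At Z: no left child.
    At Z: go right to U.
      U is a leaf — visit U.
Full pre-order sequence: B, J, W, H, V, N, G, S, L, M, P, X, E, Z, U.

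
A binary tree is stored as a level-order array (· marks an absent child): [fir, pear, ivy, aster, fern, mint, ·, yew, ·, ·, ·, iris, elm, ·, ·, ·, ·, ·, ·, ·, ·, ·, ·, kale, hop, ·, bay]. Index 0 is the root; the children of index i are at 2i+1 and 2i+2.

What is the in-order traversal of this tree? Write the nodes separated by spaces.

yew aster pear fern fir kale iris hop mint elm bay ivy

In-order visits the left subtree, then the node, then the right subtree.
At fir: go left to pear.
  At pear: go left to aster.
    At aster: go left to yew.
      yew is a leaf — visit yew.
    Visit aster.
    At aster: no right child.
  Visit pear.
  At pear: go right to fern.
    fern is a leaf — visit fern.
Visit fir.
At fir: go right to ivy.
  At ivy: go left to mint.
    At mint: go left to iris.
      At iris: go left to kale.
        kale is a leaf — visit kale.
      Visit iris.
      At iris: go right to hop.
        hop is a leaf — visit hop.
    Visit mint.
    At mint: go right to elm.
      At elm: no left child.
      Visit elm.
      At elm: go right to bay.
        bay is a leaf — visit bay.
  Visit ivy.
  At ivy: no right child.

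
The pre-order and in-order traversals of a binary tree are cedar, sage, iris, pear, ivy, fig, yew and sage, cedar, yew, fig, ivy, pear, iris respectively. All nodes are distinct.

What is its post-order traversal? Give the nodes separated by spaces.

The first element of pre-order is the root; it splits in-order into left and right subtrees.
Root cedar: left subtree has 1 node {sage}, right has 5 {yew, fig, ivy, pear, iris}.
  Root iris: left subtree has 4 nodes {yew, fig, ivy, pear}, right has 0 { }.
    Root pear: left subtree has 3 nodes {yew, fig, ivy}, right has 0 { }.
      Root ivy: left subtree has 2 nodes {yew, fig}, right has 0 { }.
        Root fig: left subtree has 1 node {yew}, right has 0 { }.

sage yew fig ivy pear iris cedar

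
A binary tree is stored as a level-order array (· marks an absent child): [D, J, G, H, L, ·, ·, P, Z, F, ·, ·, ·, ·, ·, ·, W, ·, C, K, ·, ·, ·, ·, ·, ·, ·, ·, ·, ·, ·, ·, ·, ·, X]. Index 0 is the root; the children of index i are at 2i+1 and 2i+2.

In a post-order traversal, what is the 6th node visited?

Post-order visits the left subtree, then the right subtree, then the node.
At D: go left to J.
  At J: go left to H.
    At H: go left to P.
      At P: no left child.
      At P: go right to W.
        At W: no left child.
        At W: go right to X.
          X is a leaf — visit X.
        Visit W.
      Visit P.
    At H: go right to Z.
      At Z: no left child.
      At Z: go right to C.
        C is a leaf — visit C.
      Visit Z.
    Visit H.
  At J: go right to L.
    At L: go left to F.
      At F: go left to K.
        K is a leaf — visit K.
      At F: no right child.
      Visit F.
    At L: no right child.
    Visit L.
  Visit J.
At D: go right to G.
  G is a leaf — visit G.
Visit D.
Full post-order sequence: X, W, P, C, Z, H, K, F, L, J, G, D.

H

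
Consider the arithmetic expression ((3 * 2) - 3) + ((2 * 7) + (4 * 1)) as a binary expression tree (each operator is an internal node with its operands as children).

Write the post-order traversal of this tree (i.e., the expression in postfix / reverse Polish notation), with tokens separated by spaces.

Post-order on an expression tree gives postfix notation: for each operator, emit left operand, right operand, then the operator.

3 2 * 3 - 2 7 * 4 1 * + +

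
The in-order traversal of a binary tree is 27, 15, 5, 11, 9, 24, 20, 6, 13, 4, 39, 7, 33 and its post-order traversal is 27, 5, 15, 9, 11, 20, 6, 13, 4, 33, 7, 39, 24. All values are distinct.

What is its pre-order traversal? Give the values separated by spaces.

The last element of post-order is the root; it splits in-order into left and right subtrees.
Root 24: left subtree has 5 nodes {27, 15, 5, 11, 9}, right has 7 {20, 6, 13, 4, 39, 7, 33}.
  Root 11: left subtree has 3 nodes {27, 15, 5}, right has 1 {9}.
    Root 15: left subtree has 1 node {27}, right has 1 {5}.
  Root 39: left subtree has 4 nodes {20, 6, 13, 4}, right has 2 {7, 33}.
    Root 4: left subtree has 3 nodes {20, 6, 13}, right has 0 { }.
      Root 13: left subtree has 2 nodes {20, 6}, right has 0 { }.
        Root 6: left subtree has 1 node {20}, right has 0 { }.
    Root 7: left subtree has 0 nodes { }, right has 1 {33}.

24 11 15 27 5 9 39 4 13 6 20 7 33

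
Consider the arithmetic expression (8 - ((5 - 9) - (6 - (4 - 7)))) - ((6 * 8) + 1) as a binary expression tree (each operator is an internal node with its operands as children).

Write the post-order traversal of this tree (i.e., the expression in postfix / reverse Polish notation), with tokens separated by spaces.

Post-order on an expression tree gives postfix notation: for each operator, emit left operand, right operand, then the operator.

8 5 9 - 6 4 7 - - - - 6 8 * 1 + -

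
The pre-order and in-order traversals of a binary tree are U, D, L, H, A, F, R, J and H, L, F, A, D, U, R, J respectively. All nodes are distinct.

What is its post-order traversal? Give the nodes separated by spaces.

The first element of pre-order is the root; it splits in-order into left and right subtrees.
Root U: left subtree has 5 nodes {H, L, F, A, D}, right has 2 {R, J}.
  Root D: left subtree has 4 nodes {H, L, F, A}, right has 0 { }.
    Root L: left subtree has 1 node {H}, right has 2 {F, A}.
      Root A: left subtree has 1 node {F}, right has 0 { }.
  Root R: left subtree has 0 nodes { }, right has 1 {J}.

H F A L D J R U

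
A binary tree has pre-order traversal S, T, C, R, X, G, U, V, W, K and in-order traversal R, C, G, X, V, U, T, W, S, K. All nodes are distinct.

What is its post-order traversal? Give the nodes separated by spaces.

R G V U X C W T K S

The first element of pre-order is the root; it splits in-order into left and right subtrees.
Root S: left subtree has 8 nodes {R, C, G, X, V, U, T, W}, right has 1 {K}.
  Root T: left subtree has 6 nodes {R, C, G, X, V, U}, right has 1 {W}.
    Root C: left subtree has 1 node {R}, right has 4 {G, X, V, U}.
      Root X: left subtree has 1 node {G}, right has 2 {V, U}.
        Root U: left subtree has 1 node {V}, right has 0 { }.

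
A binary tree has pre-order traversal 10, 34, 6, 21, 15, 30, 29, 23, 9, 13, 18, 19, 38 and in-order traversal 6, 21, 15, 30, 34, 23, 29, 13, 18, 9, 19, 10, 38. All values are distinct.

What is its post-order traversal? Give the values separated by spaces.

The first element of pre-order is the root; it splits in-order into left and right subtrees.
Root 10: left subtree has 11 nodes {6, 21, 15, 30, 34, 23, 29, 13, 18, 9, 19}, right has 1 {38}.
  Root 34: left subtree has 4 nodes {6, 21, 15, 30}, right has 6 {23, 29, 13, 18, 9, 19}.
    Root 6: left subtree has 0 nodes { }, right has 3 {21, 15, 30}.
      Root 21: left subtree has 0 nodes { }, right has 2 {15, 30}.
        Root 15: left subtree has 0 nodes { }, right has 1 {30}.
    Root 29: left subtree has 1 node {23}, right has 4 {13, 18, 9, 19}.
      Root 9: left subtree has 2 nodes {13, 18}, right has 1 {19}.
        Root 13: left subtree has 0 nodes { }, right has 1 {18}.

30 15 21 6 23 18 13 19 9 29 34 38 10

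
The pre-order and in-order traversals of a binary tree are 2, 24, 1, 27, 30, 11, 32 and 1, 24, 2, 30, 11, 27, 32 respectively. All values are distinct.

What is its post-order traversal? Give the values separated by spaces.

1 24 11 30 32 27 2

The first element of pre-order is the root; it splits in-order into left and right subtrees.
Root 2: left subtree has 2 nodes {1, 24}, right has 4 {30, 11, 27, 32}.
  Root 24: left subtree has 1 node {1}, right has 0 { }.
  Root 27: left subtree has 2 nodes {30, 11}, right has 1 {32}.
    Root 30: left subtree has 0 nodes { }, right has 1 {11}.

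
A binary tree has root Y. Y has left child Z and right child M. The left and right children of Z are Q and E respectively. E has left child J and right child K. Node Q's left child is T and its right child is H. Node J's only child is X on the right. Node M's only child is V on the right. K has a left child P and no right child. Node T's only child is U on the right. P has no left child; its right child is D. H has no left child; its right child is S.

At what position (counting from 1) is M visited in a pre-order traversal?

14

Pre-order visits the node, then its left subtree, then its right subtree.
Visit Y.
At Y: go left to Z.
  Visit Z.
  At Z: go left to Q.
    Visit Q.
    At Q: go left to T.
      Visit T.
      At T: no left child.
      At T: go right to U.
        U is a leaf — visit U.
    At Q: go right to H.
      Visit H.
      At H: no left child.
      At H: go right to S.
        S is a leaf — visit S.
  At Z: go right to E.
    Visit E.
    At E: go left to J.
      Visit J.
      At J: no left child.
      At J: go right to X.
        X is a leaf — visit X.
    At E: go right to K.
      Visit K.
      At K: go left to P.
        Visit P.
        At P: no left child.
        At P: go right to D.
          D is a leaf — visit D.
      At K: no right child.
At Y: go right to M.
  Visit M.
  At M: no left child.
  At M: go right to V.
    V is a leaf — visit V.
Full pre-order sequence: Y, Z, Q, T, U, H, S, E, J, X, K, P, D, M, V.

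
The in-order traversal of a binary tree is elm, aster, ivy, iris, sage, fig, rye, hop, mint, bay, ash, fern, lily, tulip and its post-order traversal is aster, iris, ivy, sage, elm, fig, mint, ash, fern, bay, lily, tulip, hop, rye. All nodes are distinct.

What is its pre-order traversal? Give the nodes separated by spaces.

rye fig elm sage ivy aster iris hop tulip lily bay mint fern ash

The last element of post-order is the root; it splits in-order into left and right subtrees.
Root rye: left subtree has 6 nodes {elm, aster, ivy, iris, sage, fig}, right has 7 {hop, mint, bay, ash, fern, lily, tulip}.
  Root fig: left subtree has 5 nodes {elm, aster, ivy, iris, sage}, right has 0 { }.
    Root elm: left subtree has 0 nodes { }, right has 4 {aster, ivy, iris, sage}.
      Root sage: left subtree has 3 nodes {aster, ivy, iris}, right has 0 { }.
        Root ivy: left subtree has 1 node {aster}, right has 1 {iris}.
  Root hop: left subtree has 0 nodes { }, right has 6 {mint, bay, ash, fern, lily, tulip}.
    Root tulip: left subtree has 5 nodes {mint, bay, ash, fern, lily}, right has 0 { }.
      Root lily: left subtree has 4 nodes {mint, bay, ash, fern}, right has 0 { }.
        Root bay: left subtree has 1 node {mint}, right has 2 {ash, fern}.
          Root fern: left subtree has 1 node {ash}, right has 0 { }.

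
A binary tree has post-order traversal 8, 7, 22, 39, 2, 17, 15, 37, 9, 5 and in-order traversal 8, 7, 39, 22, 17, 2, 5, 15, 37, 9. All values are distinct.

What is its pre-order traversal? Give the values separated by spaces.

The last element of post-order is the root; it splits in-order into left and right subtrees.
Root 5: left subtree has 6 nodes {8, 7, 39, 22, 17, 2}, right has 3 {15, 37, 9}.
  Root 17: left subtree has 4 nodes {8, 7, 39, 22}, right has 1 {2}.
    Root 39: left subtree has 2 nodes {8, 7}, right has 1 {22}.
      Root 7: left subtree has 1 node {8}, right has 0 { }.
  Root 9: left subtree has 2 nodes {15, 37}, right has 0 { }.
    Root 37: left subtree has 1 node {15}, right has 0 { }.

5 17 39 7 8 22 2 9 37 15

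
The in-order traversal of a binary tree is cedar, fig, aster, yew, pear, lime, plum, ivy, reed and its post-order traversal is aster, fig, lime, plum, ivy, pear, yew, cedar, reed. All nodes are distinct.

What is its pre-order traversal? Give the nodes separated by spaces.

reed cedar yew fig aster pear ivy plum lime

The last element of post-order is the root; it splits in-order into left and right subtrees.
Root reed: left subtree has 8 nodes {cedar, fig, aster, yew, pear, lime, plum, ivy}, right has 0 { }.
  Root cedar: left subtree has 0 nodes { }, right has 7 {fig, aster, yew, pear, lime, plum, ivy}.
    Root yew: left subtree has 2 nodes {fig, aster}, right has 4 {pear, lime, plum, ivy}.
      Root fig: left subtree has 0 nodes { }, right has 1 {aster}.
      Root pear: left subtree has 0 nodes { }, right has 3 {lime, plum, ivy}.
        Root ivy: left subtree has 2 nodes {lime, plum}, right has 0 { }.
          Root plum: left subtree has 1 node {lime}, right has 0 { }.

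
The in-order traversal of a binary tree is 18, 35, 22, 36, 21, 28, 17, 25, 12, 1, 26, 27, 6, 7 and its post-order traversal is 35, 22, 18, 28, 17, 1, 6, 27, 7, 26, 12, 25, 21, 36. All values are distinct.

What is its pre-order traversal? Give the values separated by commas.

36, 18, 22, 35, 21, 25, 17, 28, 12, 26, 1, 7, 27, 6

The last element of post-order is the root; it splits in-order into left and right subtrees.
Root 36: left subtree has 3 nodes {18, 35, 22}, right has 10 {21, 28, 17, 25, 12, 1, 26, 27, 6, 7}.
  Root 18: left subtree has 0 nodes { }, right has 2 {35, 22}.
    Root 22: left subtree has 1 node {35}, right has 0 { }.
  Root 21: left subtree has 0 nodes { }, right has 9 {28, 17, 25, 12, 1, 26, 27, 6, 7}.
    Root 25: left subtree has 2 nodes {28, 17}, right has 6 {12, 1, 26, 27, 6, 7}.
      Root 17: left subtree has 1 node {28}, right has 0 { }.
      Root 12: left subtree has 0 nodes { }, right has 5 {1, 26, 27, 6, 7}.
        Root 26: left subtree has 1 node {1}, right has 3 {27, 6, 7}.
          Root 7: left subtree has 2 nodes {27, 6}, right has 0 { }.
            Root 27: left subtree has 0 nodes { }, right has 1 {6}.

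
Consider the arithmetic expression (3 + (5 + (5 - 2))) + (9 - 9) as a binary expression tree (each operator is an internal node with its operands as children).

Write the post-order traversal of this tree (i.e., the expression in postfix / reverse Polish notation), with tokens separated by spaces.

3 5 5 2 - + + 9 9 - +

Post-order on an expression tree gives postfix notation: for each operator, emit left operand, right operand, then the operator.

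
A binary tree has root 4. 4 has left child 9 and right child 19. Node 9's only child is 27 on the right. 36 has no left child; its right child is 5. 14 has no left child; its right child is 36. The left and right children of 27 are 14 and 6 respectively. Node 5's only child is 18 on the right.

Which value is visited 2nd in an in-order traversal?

14

In-order visits the left subtree, then the node, then the right subtree.
At 4: go left to 9.
  At 9: no left child.
  Visit 9.
  At 9: go right to 27.
    At 27: go left to 14.
      At 14: no left child.
      Visit 14.
      At 14: go right to 36.
        At 36: no left child.
        Visit 36.
        At 36: go right to 5.
          At 5: no left child.
          Visit 5.
          At 5: go right to 18.
            18 is a leaf — visit 18.
    Visit 27.
    At 27: go right to 6.
      6 is a leaf — visit 6.
Visit 4.
At 4: go right to 19.
  19 is a leaf — visit 19.
Full in-order sequence: 9, 14, 36, 5, 18, 27, 6, 4, 19.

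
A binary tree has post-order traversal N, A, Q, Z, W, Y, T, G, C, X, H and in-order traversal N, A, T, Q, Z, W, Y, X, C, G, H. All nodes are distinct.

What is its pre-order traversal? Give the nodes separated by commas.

H, X, T, A, N, Y, W, Z, Q, C, G

The last element of post-order is the root; it splits in-order into left and right subtrees.
Root H: left subtree has 10 nodes {N, A, T, Q, Z, W, Y, X, C, G}, right has 0 { }.
  Root X: left subtree has 7 nodes {N, A, T, Q, Z, W, Y}, right has 2 {C, G}.
    Root T: left subtree has 2 nodes {N, A}, right has 4 {Q, Z, W, Y}.
      Root A: left subtree has 1 node {N}, right has 0 { }.
      Root Y: left subtree has 3 nodes {Q, Z, W}, right has 0 { }.
        Root W: left subtree has 2 nodes {Q, Z}, right has 0 { }.
          Root Z: left subtree has 1 node {Q}, right has 0 { }.
    Root C: left subtree has 0 nodes { }, right has 1 {G}.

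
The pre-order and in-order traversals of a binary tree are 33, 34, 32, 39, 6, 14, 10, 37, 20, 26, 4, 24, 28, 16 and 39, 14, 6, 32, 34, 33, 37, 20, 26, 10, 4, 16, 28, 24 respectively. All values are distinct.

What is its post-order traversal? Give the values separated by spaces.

The first element of pre-order is the root; it splits in-order into left and right subtrees.
Root 33: left subtree has 5 nodes {39, 14, 6, 32, 34}, right has 8 {37, 20, 26, 10, 4, 16, 28, 24}.
  Root 34: left subtree has 4 nodes {39, 14, 6, 32}, right has 0 { }.
    Root 32: left subtree has 3 nodes {39, 14, 6}, right has 0 { }.
      Root 39: left subtree has 0 nodes { }, right has 2 {14, 6}.
        Root 6: left subtree has 1 node {14}, right has 0 { }.
  Root 10: left subtree has 3 nodes {37, 20, 26}, right has 4 {4, 16, 28, 24}.
    Root 37: left subtree has 0 nodes { }, right has 2 {20, 26}.
      Root 20: left subtree has 0 nodes { }, right has 1 {26}.
    Root 4: left subtree has 0 nodes { }, right has 3 {16, 28, 24}.
      Root 24: left subtree has 2 nodes {16, 28}, right has 0 { }.
        Root 28: left subtree has 1 node {16}, right has 0 { }.

14 6 39 32 34 26 20 37 16 28 24 4 10 33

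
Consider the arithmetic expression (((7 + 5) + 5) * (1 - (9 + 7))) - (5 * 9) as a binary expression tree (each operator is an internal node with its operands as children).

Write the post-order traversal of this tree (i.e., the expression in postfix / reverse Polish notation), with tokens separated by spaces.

Post-order on an expression tree gives postfix notation: for each operator, emit left operand, right operand, then the operator.

7 5 + 5 + 1 9 7 + - * 5 9 * -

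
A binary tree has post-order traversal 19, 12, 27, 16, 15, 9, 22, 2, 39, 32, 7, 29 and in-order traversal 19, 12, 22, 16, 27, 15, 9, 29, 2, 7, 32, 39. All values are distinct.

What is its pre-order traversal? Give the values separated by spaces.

The last element of post-order is the root; it splits in-order into left and right subtrees.
Root 29: left subtree has 7 nodes {19, 12, 22, 16, 27, 15, 9}, right has 4 {2, 7, 32, 39}.
  Root 22: left subtree has 2 nodes {19, 12}, right has 4 {16, 27, 15, 9}.
    Root 12: left subtree has 1 node {19}, right has 0 { }.
    Root 9: left subtree has 3 nodes {16, 27, 15}, right has 0 { }.
      Root 15: left subtree has 2 nodes {16, 27}, right has 0 { }.
        Root 16: left subtree has 0 nodes { }, right has 1 {27}.
  Root 7: left subtree has 1 node {2}, right has 2 {32, 39}.
    Root 32: left subtree has 0 nodes { }, right has 1 {39}.

29 22 12 19 9 15 16 27 7 2 32 39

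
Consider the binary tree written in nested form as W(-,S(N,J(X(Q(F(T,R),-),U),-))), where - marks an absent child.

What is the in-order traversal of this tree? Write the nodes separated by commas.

W, N, S, T, F, R, Q, X, U, J

In-order visits the left subtree, then the node, then the right subtree.
At W: no left child.
Visit W.
At W: go right to S.
  At S: go left to N.
    N is a leaf — visit N.
  Visit S.
  At S: go right to J.
    At J: go left to X.
      At X: go left to Q.
        At Q: go left to F.
          At F: go left to T.
            T is a leaf — visit T.
          Visit F.
          At F: go right to R.
            R is a leaf — visit R.
        Visit Q.
        At Q: no right child.
      Visit X.
      At X: go right to U.
        U is a leaf — visit U.
    Visit J.
    At J: no right child.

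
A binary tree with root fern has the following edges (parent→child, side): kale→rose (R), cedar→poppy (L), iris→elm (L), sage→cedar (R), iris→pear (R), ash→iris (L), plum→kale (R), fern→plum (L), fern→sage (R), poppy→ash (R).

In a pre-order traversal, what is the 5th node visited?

Pre-order visits the node, then its left subtree, then its right subtree.
Visit fern.
At fern: go left to plum.
  Visit plum.
  At plum: no left child.
  At plum: go right to kale.
    Visit kale.
    At kale: no left child.
    At kale: go right to rose.
      rose is a leaf — visit rose.
At fern: go right to sage.
  Visit sage.
  At sage: no left child.
  At sage: go right to cedar.
    Visit cedar.
    At cedar: go left to poppy.
      Visit poppy.
      At poppy: no left child.
      At poppy: go right to ash.
        Visit ash.
        At ash: go left to iris.
          Visit iris.
          At iris: go left to elm.
            elm is a leaf — visit elm.
          At iris: go right to pear.
            pear is a leaf — visit pear.
        At ash: no right child.
    At cedar: no right child.
Full pre-order sequence: fern, plum, kale, rose, sage, cedar, poppy, ash, iris, elm, pear.

sage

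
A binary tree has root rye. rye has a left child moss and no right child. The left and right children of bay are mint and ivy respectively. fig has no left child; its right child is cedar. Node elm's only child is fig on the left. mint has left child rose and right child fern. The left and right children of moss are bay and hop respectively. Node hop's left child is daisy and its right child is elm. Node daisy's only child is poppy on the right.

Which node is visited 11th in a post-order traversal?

hop

Post-order visits the left subtree, then the right subtree, then the node.
At rye: go left to moss.
  At moss: go left to bay.
    At bay: go left to mint.
      At mint: go left to rose.
        rose is a leaf — visit rose.
      At mint: go right to fern.
        fern is a leaf — visit fern.
      Visit mint.
    At bay: go right to ivy.
      ivy is a leaf — visit ivy.
    Visit bay.
  At moss: go right to hop.
    At hop: go left to daisy.
      At daisy: no left child.
      At daisy: go right to poppy.
        poppy is a leaf — visit poppy.
      Visit daisy.
    At hop: go right to elm.
      At elm: go left to fig.
        At fig: no left child.
        At fig: go right to cedar.
          cedar is a leaf — visit cedar.
        Visit fig.
      At elm: no right child.
      Visit elm.
    Visit hop.
  Visit moss.
At rye: no right child.
Visit rye.
Full post-order sequence: rose, fern, mint, ivy, bay, poppy, daisy, cedar, fig, elm, hop, moss, rye.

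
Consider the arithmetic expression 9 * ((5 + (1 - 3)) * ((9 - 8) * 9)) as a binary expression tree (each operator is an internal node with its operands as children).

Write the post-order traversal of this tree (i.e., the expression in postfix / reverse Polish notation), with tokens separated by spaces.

Post-order on an expression tree gives postfix notation: for each operator, emit left operand, right operand, then the operator.

9 5 1 3 - + 9 8 - 9 * * *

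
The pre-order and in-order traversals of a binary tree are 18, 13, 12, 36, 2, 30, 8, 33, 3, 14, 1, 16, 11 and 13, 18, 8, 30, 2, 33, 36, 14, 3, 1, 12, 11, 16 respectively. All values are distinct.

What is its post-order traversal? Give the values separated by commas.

13, 8, 30, 33, 2, 14, 1, 3, 36, 11, 16, 12, 18

The first element of pre-order is the root; it splits in-order into left and right subtrees.
Root 18: left subtree has 1 node {13}, right has 11 {8, 30, 2, 33, 36, 14, 3, 1, 12, 11, 16}.
  Root 12: left subtree has 8 nodes {8, 30, 2, 33, 36, 14, 3, 1}, right has 2 {11, 16}.
    Root 36: left subtree has 4 nodes {8, 30, 2, 33}, right has 3 {14, 3, 1}.
      Root 2: left subtree has 2 nodes {8, 30}, right has 1 {33}.
        Root 30: left subtree has 1 node {8}, right has 0 { }.
      Root 3: left subtree has 1 node {14}, right has 1 {1}.
    Root 16: left subtree has 1 node {11}, right has 0 { }.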